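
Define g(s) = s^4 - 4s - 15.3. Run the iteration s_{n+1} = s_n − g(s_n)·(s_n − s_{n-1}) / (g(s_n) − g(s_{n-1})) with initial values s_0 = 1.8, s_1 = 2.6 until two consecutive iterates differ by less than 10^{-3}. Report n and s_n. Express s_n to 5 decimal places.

g(1.8) = -12.0024000, g(2.6) = 19.9976000
s_2 = 2.6000000 − 19.9976000·(0.8000000)/(32.0000000) = 2.1000600;  |Δ| = 0.4999400
g(2.1000600) = -4.2499173
s_3 = 2.1000600 − (-4.2499173)·(-0.4999400)/(-24.2475173) = 2.1876856;  |Δ| = 0.0876256
g(2.1876856) = -1.1452494
s_4 = 2.1876856 − (-1.1452494)·(0.0876256)/(3.1046679) = 2.2200089;  |Δ| = 0.0323233
g(2.2200089) = 0.1094820
s_5 = 2.2200089 − 0.1094820·(0.0323233)/(1.2547314) = 2.2171886;  |Δ| = 0.0028204
g(2.2171886) = -0.0024347
s_6 = 2.2171886 − (-0.0024347)·(-0.0028204)/(-0.1119167) = 2.2172499;  |Δ| = 0.0000614
|s_6 − s_5| = 0.0000614 < 10^{-3}

n = 6, s_n = 2.21725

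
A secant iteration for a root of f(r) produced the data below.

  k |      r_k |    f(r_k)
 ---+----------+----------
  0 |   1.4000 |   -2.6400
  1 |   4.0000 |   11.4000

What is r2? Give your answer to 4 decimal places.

1.8889

r2 = 4.0000 − 11.4000·(4.0000 − 1.4000) / (11.4000 − (-2.6400))
   = 4.0000 − (29.640000)/(14.040000) = 1.888889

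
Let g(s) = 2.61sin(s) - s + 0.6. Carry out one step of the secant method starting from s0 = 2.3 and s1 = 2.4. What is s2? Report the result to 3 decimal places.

g(2.3) = 0.24629, g(2.4) = -0.03704
s2 = 2.40000 − (-0.03704)·(2.40000 − 2.30000) / (-0.03704 − 0.24629) = 2.40000 − (-0.00370)/(-0.28333) = 2.38693

2.387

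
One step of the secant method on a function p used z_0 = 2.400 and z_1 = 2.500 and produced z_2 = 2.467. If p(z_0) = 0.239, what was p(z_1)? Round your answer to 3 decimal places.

-0.118

The secant line through (2.400, 0.239) and (2.500, p(z_1)) crosses zero at z_2 = 2.467.
So (2.400, 0.239), (2.500, p(z_1)), (2.467, 0) are collinear:
p(z_1) = 0.239 · (2.500 − 2.467) / (2.400 − 2.467) = 0.239 · (0.03300)/(-0.06700) = -0.11772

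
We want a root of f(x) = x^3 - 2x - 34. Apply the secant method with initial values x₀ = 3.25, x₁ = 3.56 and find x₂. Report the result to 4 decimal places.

f(3.25) = -6.171875, f(3.56) = 3.998016
x₂ = 3.560000 − 3.998016·(3.560000 − 3.250000) / (3.998016 − (-6.171875)) = 3.560000 − (1.239385)/(10.169891) = 3.438132

3.4381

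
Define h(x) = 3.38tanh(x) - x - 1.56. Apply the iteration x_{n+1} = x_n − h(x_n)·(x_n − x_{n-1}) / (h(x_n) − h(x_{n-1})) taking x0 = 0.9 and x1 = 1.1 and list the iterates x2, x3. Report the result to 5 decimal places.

h(0.9) = -0.0389132, h(1.1) = 0.0456867
x2 = 1.1000000 − 0.0456867·(1.1000000 − 0.9000000) / (0.0456867 − (-0.0389132)) = 1.1000000 − (0.0091373)/(0.0845999) = 0.9919935
h(0.9919935) = 0.0107599
x3 = 0.9919935 − 0.0107599·(0.9919935 − 1.1000000) / (0.0107599 − 0.0456867) = 0.9919935 − (-0.0011621)/(-0.0349268) = 0.9587198

0.99199, 0.95872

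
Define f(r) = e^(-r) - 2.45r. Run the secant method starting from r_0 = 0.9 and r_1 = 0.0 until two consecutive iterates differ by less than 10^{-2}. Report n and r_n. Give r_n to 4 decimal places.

f(0.9) = -1.798430, f(0.0) = 1.000000
r_2 = 0.000000 − 1.000000·(-0.900000)/(2.798430) = 0.321609;  |Δ| = 0.321609
f(0.321609) = -0.062960
r_3 = 0.321609 − (-0.062960)·(0.321609)/(-1.062960) = 0.302560;  |Δ| = 0.019049
f(0.302560) = -0.002347
r_4 = 0.302560 − (-0.002347)·(-0.019049)/(0.060613) = 0.301822;  |Δ| = 0.000738
|r_4 − r_3| = 0.000738 < 10^{-2}

n = 4, r_n = 0.3018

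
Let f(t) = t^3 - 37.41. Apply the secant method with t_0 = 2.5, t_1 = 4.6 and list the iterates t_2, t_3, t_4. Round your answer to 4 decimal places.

3.0599, 3.2563, 3.3526

f(2.5) = -21.785000, f(4.6) = 59.926000
t_2 = 4.600000 − 59.926000·(4.600000 − 2.500000) / (59.926000 − (-21.785000)) = 4.600000 − (125.844600)/(81.711000) = 3.059882
f(3.059882) = -8.760705
t_3 = 3.059882 − (-8.760705)·(3.059882 − 4.600000) / (-8.760705 − 59.926000) = 3.059882 − (13.492521)/(-68.686705) = 3.256317
f(3.256317) = -2.881300
t_4 = 3.256317 − (-2.881300)·(3.256317 − 3.059882) / (-2.881300 − (-8.760705)) = 3.256317 − (-0.565990)/(5.879404) = 3.352584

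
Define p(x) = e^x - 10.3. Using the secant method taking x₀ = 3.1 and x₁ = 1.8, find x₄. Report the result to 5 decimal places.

p(3.1) = 11.8979513, p(1.8) = -4.2503525
x₂ = 1.8000000 − (-4.2503525)·(1.8000000 − 3.1000000) / (-4.2503525 − 11.8979513) = 1.8000000 − (5.5254583)/(-16.1483038) = 2.1421696
p(2.1421696) = -1.7821022
x₃ = 2.1421696 − (-1.7821022)·(2.1421696 − 1.8000000) / (-1.7821022 − (-4.2503525)) = 2.1421696 − (-0.6097811)/(2.4682504) = 2.3892195
p(2.3892195) = 0.6049796
x₄ = 2.3892195 − 0.6049796·(2.3892195 − 2.1421696) / (0.6049796 − (-1.7821022)) = 2.3892195 − (0.1494602)/(2.3870818) = 2.3266074

2.32661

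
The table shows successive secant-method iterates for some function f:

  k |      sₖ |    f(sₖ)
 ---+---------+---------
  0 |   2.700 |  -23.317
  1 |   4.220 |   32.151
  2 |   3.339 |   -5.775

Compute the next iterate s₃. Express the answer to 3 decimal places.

3.473

s₃ = 3.339 − (-5.775)·(3.339 − 4.220) / (-5.775 − 32.151)
   = 3.339 − (5.08777)/(-37.92600) = 3.47315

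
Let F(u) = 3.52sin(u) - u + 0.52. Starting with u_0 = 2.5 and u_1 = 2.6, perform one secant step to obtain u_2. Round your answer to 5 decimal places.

F(2.5) = 0.1266219, F(2.6) = -0.2654352
u_2 = 2.6000000 − (-0.2654352)·(2.6000000 − 2.5000000) / (-0.2654352 − 0.1266219) = 2.6000000 − (-0.0265435)/(-0.3920571) = 2.5322968

2.53230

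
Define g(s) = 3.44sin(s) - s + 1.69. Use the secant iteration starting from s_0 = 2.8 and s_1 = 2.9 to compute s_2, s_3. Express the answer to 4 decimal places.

2.8099, 2.8100

g(2.8) = 0.042359, g(2.9) = -0.386982
s_2 = 2.900000 − (-0.386982)·(2.900000 − 2.800000) / (-0.386982 − 0.042359) = 2.900000 − (-0.038698)/(-0.429342) = 2.809866
g(2.809866) = 0.000459
s_3 = 2.809866 − 0.000459·(2.809866 − 2.900000) / (0.000459 − (-0.386982)) = 2.809866 − (-0.000041)/(0.387441) = 2.809973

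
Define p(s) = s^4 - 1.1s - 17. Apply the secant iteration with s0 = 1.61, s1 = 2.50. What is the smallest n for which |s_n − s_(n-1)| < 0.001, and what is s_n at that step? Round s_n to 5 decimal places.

p(1.61) = -12.0520176, p(2.50) = 19.3125000
s2 = 2.5000000 − 19.3125000·(0.8900000)/(31.3645176) = 1.9519882;  |Δ| = 0.5480118
p(1.9519882) = -4.6291208
s3 = 1.9519882 − (-4.6291208)·(-0.5480118)/(-23.9416208) = 2.0579465;  |Δ| = 0.1059583
p(2.0579465) = -1.3272984
s4 = 2.0579465 − (-1.3272984)·(0.1059583)/(3.3018224) = 2.1005406;  |Δ| = 0.0425941
p(2.1005406) = 0.1575398
s5 = 2.1005406 − 0.1575398·(0.0425941)/(1.4848381) = 2.0960214;  |Δ| = 0.0045192
p(2.0960214) = -0.0044875
s6 = 2.0960214 − (-0.0044875)·(-0.0045192)/(-0.1620273) = 2.0961466;  |Δ| = 0.0001252
|s6 − s5| = 0.0001252 < 0.001

n = 6, s_n = 2.09615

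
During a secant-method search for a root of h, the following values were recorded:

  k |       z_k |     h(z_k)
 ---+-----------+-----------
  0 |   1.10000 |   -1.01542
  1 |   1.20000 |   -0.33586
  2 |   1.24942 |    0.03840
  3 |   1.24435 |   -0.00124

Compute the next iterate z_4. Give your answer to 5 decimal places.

z_4 = 1.24435 − (-0.00124)·(1.24435 − 1.24942) / (-0.00124 − 0.03840)
   = 1.24435 − (0.0000063)/(-0.0396400) = 1.2445086

1.24451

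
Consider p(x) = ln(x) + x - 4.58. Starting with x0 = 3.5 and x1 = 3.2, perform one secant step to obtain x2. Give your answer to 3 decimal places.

p(3.5) = 0.17276, p(3.2) = -0.21685
x2 = 3.20000 − (-0.21685)·(3.20000 − 3.50000) / (-0.21685 − 0.17276) = 3.20000 − (0.06505)/(-0.38961) = 3.36697

3.367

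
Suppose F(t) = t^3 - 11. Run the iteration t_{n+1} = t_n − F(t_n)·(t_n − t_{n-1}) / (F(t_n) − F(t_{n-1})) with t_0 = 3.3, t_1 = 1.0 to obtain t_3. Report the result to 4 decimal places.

F(3.3) = 24.937000, F(1.0) = -10.000000
t_2 = 1.000000 − (-10.000000)·(1.000000 − 3.300000) / (-10.000000 − 24.937000) = 1.000000 − (23.000000)/(-34.937000) = 1.658328
F(1.658328) = -6.439513
t_3 = 1.658328 − (-6.439513)·(1.658328 − 1.000000) / (-6.439513 − (-10.000000)) = 1.658328 − (-4.239311)/(3.560487) = 2.848983

2.8490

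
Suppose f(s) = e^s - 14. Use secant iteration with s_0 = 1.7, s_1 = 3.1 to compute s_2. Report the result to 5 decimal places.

f(1.7) = -8.5260526, f(3.1) = 8.1979513
s_2 = 3.1000000 − 8.1979513·(3.1000000 − 1.7000000) / (8.1979513 − (-8.5260526)) = 3.1000000 − (11.4771318)/(16.7240039) = 2.4137330

2.41373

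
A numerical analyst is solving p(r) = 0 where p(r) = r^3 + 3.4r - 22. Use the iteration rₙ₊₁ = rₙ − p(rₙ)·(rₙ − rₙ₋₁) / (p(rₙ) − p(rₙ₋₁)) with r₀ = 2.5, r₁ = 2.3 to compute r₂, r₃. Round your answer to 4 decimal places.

p(2.5) = 2.125000, p(2.3) = -2.013000
r₂ = 2.300000 − (-2.013000)·(2.300000 − 2.500000) / (-2.013000 − 2.125000) = 2.300000 − (0.402600)/(-4.138000) = 2.397293
p(2.397293) = -0.071920
r₃ = 2.397293 − (-0.071920)·(2.397293 − 2.300000) / (-0.071920 − (-2.013000)) = 2.397293 − (-0.006997)/(1.941080) = 2.400898

2.3973, 2.4009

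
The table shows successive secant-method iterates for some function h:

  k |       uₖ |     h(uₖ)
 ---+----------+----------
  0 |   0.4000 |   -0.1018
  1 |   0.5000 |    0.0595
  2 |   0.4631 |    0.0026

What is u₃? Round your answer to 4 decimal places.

u₃ = 0.4631 − 0.0026·(0.4631 − 0.5000) / (0.0026 − 0.0595)
   = 0.4631 − (-0.000096)/(-0.056900) = 0.461414

0.4614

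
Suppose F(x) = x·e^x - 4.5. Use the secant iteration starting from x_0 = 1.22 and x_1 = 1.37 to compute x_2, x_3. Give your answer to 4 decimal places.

1.2638, 1.2670

F(1.22) = -0.367631, F(1.37) = 0.891430
x_2 = 1.370000 − 0.891430·(1.370000 − 1.220000) / (0.891430 − (-0.367631)) = 1.370000 − (0.133715)/(1.259061) = 1.263798
F(1.263798) = -0.027624
x_3 = 1.263798 − (-0.027624)·(1.263798 − 1.370000) / (-0.027624 − 0.891430) = 1.263798 − (0.002934)/(-0.919054) = 1.266990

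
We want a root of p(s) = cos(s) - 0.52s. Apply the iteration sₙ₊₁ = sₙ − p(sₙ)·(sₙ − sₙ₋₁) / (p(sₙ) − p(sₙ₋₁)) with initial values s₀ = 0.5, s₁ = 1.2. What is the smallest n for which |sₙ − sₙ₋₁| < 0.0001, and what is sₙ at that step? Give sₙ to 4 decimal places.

n = 5, sₙ = 1.0149

p(0.5) = 0.617583, p(1.2) = -0.261642
s₂ = 1.200000 − (-0.261642)·(0.700000)/(-0.879225) = 0.991692;  |Δ| = 0.208308
p(0.991692) = 0.031595
s₃ = 0.991692 − 0.031595·(-0.208308)/(0.293237) = 1.014136;  |Δ| = 0.022444
p(1.014136) = 0.001003
s₄ = 1.014136 − 0.001003·(0.022444)/(-0.030592) = 1.014872;  |Δ| = 0.000736
p(1.014872) = -0.000005
s₅ = 1.014872 − (-0.000005)·(0.000736)/(-0.001007) = 1.014869;  |Δ| = 0.000003
|s₅ − s₄| = 0.000003 < 0.0001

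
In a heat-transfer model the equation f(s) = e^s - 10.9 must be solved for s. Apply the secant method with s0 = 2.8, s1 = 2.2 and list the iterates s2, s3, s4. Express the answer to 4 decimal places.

2.3516, 2.3924, 2.3887

f(2.8) = 5.544647, f(2.2) = -1.874987
s2 = 2.200000 − (-1.874987)·(2.200000 − 2.800000) / (-1.874987 − 5.544647) = 2.200000 − (1.124992)/(-7.419633) = 2.351624
f(2.351624) = -0.397392
s3 = 2.351624 − (-0.397392)·(2.351624 − 2.200000) / (-0.397392 − (-1.874987)) = 2.351624 − (-0.060254)/(1.477595) = 2.392402
f(2.392402) = 0.039740
s4 = 2.392402 − 0.039740·(2.392402 − 2.351624) / (0.039740 − (-0.397392)) = 2.392402 − (0.001621)/(0.437132) = 2.388695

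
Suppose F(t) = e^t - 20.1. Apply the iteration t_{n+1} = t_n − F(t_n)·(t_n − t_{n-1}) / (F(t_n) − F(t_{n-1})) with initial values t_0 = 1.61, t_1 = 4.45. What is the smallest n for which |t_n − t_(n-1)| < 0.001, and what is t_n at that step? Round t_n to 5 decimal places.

F(1.61) = -15.0971888, F(4.45) = 65.5269440
t_2 = 4.4500000 − 65.5269440·(2.8400000)/(80.6241328) = 2.1418013;  |Δ| = 2.3081987
F(2.1418013) = -11.5852388
t_3 = 2.1418013 − (-11.5852388)·(-2.3081987)/(-77.1121828) = 2.4885822;  |Δ| = 0.3467809
F(2.4885822) = -8.0558124
t_4 = 2.4885822 − (-8.0558124)·(0.3467809)/(3.5294264) = 3.2800995;  |Δ| = 0.7915173
F(3.2800995) = 6.4784165
t_5 = 3.2800995 − 6.4784165·(0.7915173)/(14.5342289) = 2.9272924;  |Δ| = 0.3528071
F(2.9272924) = -1.4230077
t_6 = 2.9272924 − (-1.4230077)·(-0.3528071)/(-7.9014242) = 2.9908312;  |Δ| = 0.0635388
F(2.9908312) = -0.1977811
t_7 = 2.9908312 − (-0.1977811)·(0.0635388)/(1.2252266) = 3.0010879;  |Δ| = 0.0102567
F(3.0010879) = 0.0074004
t_8 = 3.0010879 − 0.0074004·(0.0102567)/(0.2051814) = 3.0007180;  |Δ| = 0.0003699
|t_8 − t_7| = 0.0003699 < 0.001

n = 8, t_n = 3.00072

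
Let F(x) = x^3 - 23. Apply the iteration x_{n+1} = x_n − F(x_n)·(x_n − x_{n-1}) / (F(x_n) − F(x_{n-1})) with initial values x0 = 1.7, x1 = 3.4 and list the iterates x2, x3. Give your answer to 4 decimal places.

2.5941, 2.7986

F(1.7) = -18.087000, F(3.4) = 16.304000
x2 = 3.400000 − 16.304000·(3.400000 − 1.700000) / (16.304000 − (-18.087000)) = 3.400000 − (27.716800)/(34.391000) = 2.594068
F(2.594068) = -5.544022
x3 = 2.594068 − (-5.544022)·(2.594068 − 3.400000) / (-5.544022 − 16.304000) = 2.594068 − (4.468104)/(-21.848022) = 2.798577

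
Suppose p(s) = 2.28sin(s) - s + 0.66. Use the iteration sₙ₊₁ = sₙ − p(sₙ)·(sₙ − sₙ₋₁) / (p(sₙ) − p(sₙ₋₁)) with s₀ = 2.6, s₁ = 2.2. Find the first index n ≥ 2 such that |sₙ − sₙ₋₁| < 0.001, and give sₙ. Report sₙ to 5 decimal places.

n = 4, sₙ = 2.32371

p(2.6) = -0.7646569, p(2.2) = 0.3033718
s₂ = 2.2000000 − 0.3033718·(-0.4000000)/(1.0680287) = 2.3136193;  |Δ| = 0.1136193
p(2.3136193) = 0.0257422
s₃ = 2.3136193 − 0.0257422·(0.1136193)/(-0.2776296) = 2.3241543;  |Δ| = 0.0105350
p(2.3241543) = -0.0011318
s₄ = 2.3241543 − (-0.0011318)·(0.0105350)/(-0.0268740) = 2.3237106;  |Δ| = 0.0004437
|s₄ − s₃| = 0.0004437 < 0.001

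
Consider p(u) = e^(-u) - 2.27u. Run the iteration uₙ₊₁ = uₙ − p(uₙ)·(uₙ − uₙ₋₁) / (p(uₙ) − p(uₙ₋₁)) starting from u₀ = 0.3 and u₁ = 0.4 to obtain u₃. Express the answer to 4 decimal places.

p(0.3) = 0.059818, p(0.4) = -0.237680
u₂ = 0.400000 − (-0.237680)·(0.400000 − 0.300000) / (-0.237680 − 0.059818) = 0.400000 − (-0.023768)/(-0.297498) = 0.320107
p(0.320107) = -0.000572
u₃ = 0.320107 − (-0.000572)·(0.320107 − 0.400000) / (-0.000572 − (-0.237680)) = 0.320107 − (0.000046)/(0.237108) = 0.319914

0.3199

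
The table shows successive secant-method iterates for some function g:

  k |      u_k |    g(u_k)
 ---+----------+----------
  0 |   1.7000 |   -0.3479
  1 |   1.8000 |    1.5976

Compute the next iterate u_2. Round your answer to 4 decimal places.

1.7179

u_2 = 1.8000 − 1.5976·(1.8000 − 1.7000) / (1.5976 − (-0.3479))
   = 1.8000 − (0.159760)/(1.945500) = 1.717882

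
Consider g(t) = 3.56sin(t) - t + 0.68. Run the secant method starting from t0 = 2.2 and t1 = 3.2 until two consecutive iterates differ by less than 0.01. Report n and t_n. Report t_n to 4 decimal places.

n = 4, t_n = 2.5790

g(2.2) = 1.358247, g(3.2) = -2.727812
t2 = 3.200000 − (-2.727812)·(1.000000)/(-4.086059) = 2.532410;  |Δ| = 0.667590
g(2.532410) = 0.184612
t3 = 2.532410 − 0.184612·(-0.667590)/(2.912424) = 2.574727;  |Δ| = 0.042317
g(2.574727) = 0.016959
t4 = 2.574727 − 0.016959·(0.042317)/(-0.167653) = 2.579008;  |Δ| = 0.004281
|t4 − t3| = 0.004281 < 0.01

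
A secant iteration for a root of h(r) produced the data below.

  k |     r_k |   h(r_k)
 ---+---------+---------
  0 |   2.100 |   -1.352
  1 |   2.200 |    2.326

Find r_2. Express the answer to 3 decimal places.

r_2 = 2.200 − 2.326·(2.200 − 2.100) / (2.326 − (-1.352))
   = 2.200 − (0.23260)/(3.67800) = 2.13676

2.137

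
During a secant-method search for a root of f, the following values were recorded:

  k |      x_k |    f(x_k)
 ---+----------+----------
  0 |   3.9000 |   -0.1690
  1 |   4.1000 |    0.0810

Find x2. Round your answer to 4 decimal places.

x2 = 4.1000 − 0.0810·(4.1000 − 3.9000) / (0.0810 − (-0.1690))
   = 4.1000 − (0.016200)/(0.250000) = 4.035200

4.0352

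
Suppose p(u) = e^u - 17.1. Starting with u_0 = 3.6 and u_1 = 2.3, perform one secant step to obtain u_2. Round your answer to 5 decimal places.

2.64794

p(3.6) = 19.4982344, p(2.3) = -7.1258175
u_2 = 2.3000000 − (-7.1258175)·(2.3000000 − 3.6000000) / (-7.1258175 − 19.4982344) = 2.3000000 − (9.2635628)/(-26.6240520) = 2.6479396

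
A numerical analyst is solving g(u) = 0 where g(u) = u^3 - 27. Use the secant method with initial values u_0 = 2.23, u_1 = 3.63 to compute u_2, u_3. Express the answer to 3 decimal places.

g(2.23) = -15.91043, g(3.63) = 20.83215
u_2 = 3.63000 − 20.83215·(3.63000 − 2.23000) / (20.83215 − (-15.91043)) = 3.63000 − (29.16501)/(36.74258) = 2.83623
g(2.83623) = -4.18470
u_3 = 2.83623 − (-4.18470)·(2.83623 − 3.63000) / (-4.18470 − 20.83215) = 2.83623 − (3.32167)/(-25.01684) = 2.96901

2.836, 2.969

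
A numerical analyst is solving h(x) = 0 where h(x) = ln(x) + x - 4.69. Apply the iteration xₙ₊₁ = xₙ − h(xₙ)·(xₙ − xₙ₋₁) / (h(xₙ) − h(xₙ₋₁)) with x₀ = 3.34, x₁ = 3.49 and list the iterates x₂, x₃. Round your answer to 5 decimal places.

3.45140, 3.45126

h(3.34) = -0.1440292, h(3.49) = 0.0499017
x₂ = 3.4900000 − 0.0499017·(3.4900000 − 3.3400000) / (0.0499017 − (-0.1440292)) = 3.4900000 − (0.0074853)/(0.1939309) = 3.4514024
h(3.4514024) = 0.0001831
x₃ = 3.4514024 − 0.0001831·(3.4514024 − 3.4900000) / (0.0001831 − 0.0499017) = 3.4514024 − (-0.0000071)/(-0.0497186) = 3.4512603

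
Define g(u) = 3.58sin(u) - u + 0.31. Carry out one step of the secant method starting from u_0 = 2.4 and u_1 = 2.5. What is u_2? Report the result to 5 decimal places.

2.48736

g(2.4) = 0.3281582, g(2.5) = -0.0474697
u_2 = 2.5000000 − (-0.0474697)·(2.5000000 − 2.4000000) / (-0.0474697 − 0.3281582) = 2.5000000 − (-0.0047470)/(-0.3756279) = 2.4873626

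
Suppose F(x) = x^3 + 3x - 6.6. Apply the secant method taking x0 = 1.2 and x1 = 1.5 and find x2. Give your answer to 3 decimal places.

F(1.2) = -1.27200, F(1.5) = 1.27500
x2 = 1.50000 − 1.27500·(1.50000 − 1.20000) / (1.27500 − (-1.27200)) = 1.50000 − (0.38250)/(2.54700) = 1.34982

1.350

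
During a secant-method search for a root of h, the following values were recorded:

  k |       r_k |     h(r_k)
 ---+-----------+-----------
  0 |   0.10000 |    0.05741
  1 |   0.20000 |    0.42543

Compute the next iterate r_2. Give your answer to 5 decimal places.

0.08440

r_2 = 0.20000 − 0.42543·(0.20000 − 0.10000) / (0.42543 − 0.05741)
   = 0.20000 − (0.0425430)/(0.3680200) = 0.0844003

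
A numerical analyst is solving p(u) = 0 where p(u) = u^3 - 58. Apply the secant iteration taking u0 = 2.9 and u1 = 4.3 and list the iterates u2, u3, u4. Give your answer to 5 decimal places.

3.75372, 3.85857, 3.87126

p(2.9) = -33.6110000, p(4.3) = 21.5070000
u2 = 4.3000000 − 21.5070000·(4.3000000 − 2.9000000) / (21.5070000 − (-33.6110000)) = 4.3000000 − (30.1098000)/(55.1180000) = 3.7537211
p(3.7537211) = -5.1084850
u3 = 3.7537211 − (-5.1084850)·(3.7537211 − 4.3000000) / (-5.1084850 − 21.5070000) = 3.7537211 − (2.7906575)/(-26.6154850) = 3.8585720
p(3.8585720) = -0.5513500
u4 = 3.8585720 − (-0.5513500)·(3.8585720 − 3.7537211) / (-0.5513500 − (-5.1084850)) = 3.8585720 − (-0.0578095)/(4.5571349) = 3.8712575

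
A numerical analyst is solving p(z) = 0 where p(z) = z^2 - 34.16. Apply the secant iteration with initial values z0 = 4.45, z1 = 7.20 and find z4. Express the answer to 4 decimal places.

p(4.45) = -14.357500, p(7.20) = 17.680000
z2 = 7.200000 − 17.680000·(7.200000 − 4.450000) / (17.680000 − (-14.357500)) = 7.200000 − (48.620000)/(32.037500) = 5.682403
p(5.682403) = -1.870291
z3 = 5.682403 − (-1.870291)·(5.682403 − 7.200000) / (-1.870291 − 17.680000) = 5.682403 − (2.838348)/(-19.550291) = 5.827585
p(5.827585) = -0.199250
z4 = 5.827585 − (-0.199250)·(5.827585 − 5.682403) / (-0.199250 − (-1.870291)) = 5.827585 − (-0.028927)/(1.671042) = 5.844896

5.8449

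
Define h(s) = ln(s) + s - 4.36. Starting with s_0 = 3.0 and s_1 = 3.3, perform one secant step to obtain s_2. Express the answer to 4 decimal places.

3.1984

h(3.0) = -0.261388, h(3.3) = 0.133922
s_2 = 3.300000 − 0.133922·(3.300000 − 3.000000) / (0.133922 − (-0.261388)) = 3.300000 − (0.040177)/(0.395310) = 3.198367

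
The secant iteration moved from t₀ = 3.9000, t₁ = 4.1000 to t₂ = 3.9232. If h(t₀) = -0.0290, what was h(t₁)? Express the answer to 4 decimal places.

0.2210

The secant line through (3.9000, -0.0290) and (4.1000, h(t₁)) crosses zero at t₂ = 3.9232.
So (3.9000, -0.0290), (4.1000, h(t₁)), (3.9232, 0) are collinear:
h(t₁) = -0.0290 · (4.1000 − 3.9232) / (3.9000 − 3.9232) = -0.0290 · (0.176800)/(-0.023200) = 0.221000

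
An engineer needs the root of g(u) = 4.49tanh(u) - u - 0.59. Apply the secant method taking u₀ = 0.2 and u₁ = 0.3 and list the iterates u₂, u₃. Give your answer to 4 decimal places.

g(0.2) = 0.096215, g(0.3) = 0.417994
u₂ = 0.300000 − 0.417994·(0.300000 − 0.200000) / (0.417994 − 0.096215) = 0.300000 − (0.041799)/(0.321778) = 0.170099
g(0.170099) = -0.003636
u₃ = 0.170099 − (-0.003636)·(0.170099 − 0.300000) / (-0.003636 − 0.417994) = 0.170099 − (0.000472)/(-0.421630) = 0.171219

0.1701, 0.1712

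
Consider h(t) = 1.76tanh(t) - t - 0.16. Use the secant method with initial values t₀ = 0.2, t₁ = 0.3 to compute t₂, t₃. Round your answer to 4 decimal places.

0.2193, 0.2184

h(0.2) = -0.012619, h(0.3) = 0.052710
t₂ = 0.300000 − 0.052710·(0.300000 − 0.200000) / (0.052710 − (-0.012619)) = 0.300000 − (0.005271)/(0.065330) = 0.219317
h(0.219317) = 0.000609
t₃ = 0.219317 − 0.000609·(0.219317 − 0.300000) / (0.000609 − 0.052710) = 0.219317 − (-0.000049)/(-0.052102) = 0.218374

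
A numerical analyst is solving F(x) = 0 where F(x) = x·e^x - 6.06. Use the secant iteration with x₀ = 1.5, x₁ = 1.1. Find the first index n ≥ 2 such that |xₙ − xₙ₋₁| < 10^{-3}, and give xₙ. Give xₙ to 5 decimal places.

F(1.5) = 0.6625336, F(1.1) = -2.7554174
x₂ = 1.1000000 − (-2.7554174)·(-0.4000000)/(-3.4179510) = 1.4224642;  |Δ| = 0.3224642
F(1.4224642) = -0.1605745
x₃ = 1.4224642 − (-0.1605745)·(0.3224642)/(2.5948429) = 1.4424190;  |Δ| = 0.0199548
F(1.4424190) = 0.0427567
x₄ = 1.4424190 − 0.0427567·(0.0199548)/(0.2033312) = 1.4382229;  |Δ| = 0.0041961
F(1.4382229) = -0.0004766
x₅ = 1.4382229 − (-0.0004766)·(-0.0041961)/(-0.0432333) = 1.4382692;  |Δ| = 0.0000463
|x₅ − x₄| = 0.0000463 < 10^{-3}

n = 5, xₙ = 1.43827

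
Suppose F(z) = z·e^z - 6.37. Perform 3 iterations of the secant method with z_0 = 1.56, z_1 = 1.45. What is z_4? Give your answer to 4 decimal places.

1.4678

F(1.56) = 1.053761, F(1.45) = -0.188484
z_2 = 1.450000 − (-0.188484)·(1.450000 − 1.560000) / (-0.188484 − 1.053761) = 1.450000 − (0.020733)/(-1.242245) = 1.466690
F(1.466690) = -0.012098
z_3 = 1.466690 − (-0.012098)·(1.466690 − 1.450000) / (-0.012098 − (-0.188484)) = 1.466690 − (-0.000202)/(0.176386) = 1.467835
F(1.467835) = 0.000152
z_4 = 1.467835 − 0.000152·(1.467835 − 1.466690) / (0.000152 − (-0.012098)) = 1.467835 − (0.000000)/(0.012251) = 1.467821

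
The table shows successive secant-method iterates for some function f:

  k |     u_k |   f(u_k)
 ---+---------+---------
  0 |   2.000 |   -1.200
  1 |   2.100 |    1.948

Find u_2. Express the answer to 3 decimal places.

u_2 = 2.100 − 1.948·(2.100 − 2.000) / (1.948 − (-1.200))
   = 2.100 − (0.19480)/(3.14800) = 2.03812

2.038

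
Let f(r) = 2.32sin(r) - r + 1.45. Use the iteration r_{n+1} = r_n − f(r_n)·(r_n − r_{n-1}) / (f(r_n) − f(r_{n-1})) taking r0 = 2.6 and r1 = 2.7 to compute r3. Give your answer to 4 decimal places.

2.6153

f(2.6) = 0.045963, f(2.7) = -0.258479
r2 = 2.700000 − (-0.258479)·(2.700000 − 2.600000) / (-0.258479 − 0.045963) = 2.700000 − (-0.025848)/(-0.304442) = 2.615098
f(2.615098) = 0.000717
r3 = 2.615098 − 0.000717·(2.615098 − 2.700000) / (0.000717 − (-0.258479)) = 2.615098 − (-0.000061)/(0.259196) = 2.615332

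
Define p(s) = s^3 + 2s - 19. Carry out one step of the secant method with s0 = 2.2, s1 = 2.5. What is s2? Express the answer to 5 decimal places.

p(2.2) = -3.9520000, p(2.5) = 1.6250000
s2 = 2.5000000 − 1.6250000·(2.5000000 − 2.2000000) / (1.6250000 − (-3.9520000)) = 2.5000000 − (0.4875000)/(5.5770000) = 2.4125874

2.41259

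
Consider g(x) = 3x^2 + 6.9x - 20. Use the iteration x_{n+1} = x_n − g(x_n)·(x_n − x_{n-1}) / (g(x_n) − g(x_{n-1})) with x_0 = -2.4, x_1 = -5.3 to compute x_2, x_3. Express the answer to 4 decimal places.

g(-2.4) = -19.280000, g(-5.3) = 27.700000
x_2 = -5.300000 − 27.700000·(-5.300000 − (-2.400000)) / (27.700000 − (-19.280000)) = -5.300000 − (-80.330000)/(46.980000) = -3.590123
g(-3.590123) = -6.104893
x_3 = -3.590123 − (-6.104893)·(-3.590123 − (-5.300000)) / (-6.104893 − 27.700000) = -3.590123 − (-10.438613)/(-33.804893) = -3.898913

-3.5901, -3.8989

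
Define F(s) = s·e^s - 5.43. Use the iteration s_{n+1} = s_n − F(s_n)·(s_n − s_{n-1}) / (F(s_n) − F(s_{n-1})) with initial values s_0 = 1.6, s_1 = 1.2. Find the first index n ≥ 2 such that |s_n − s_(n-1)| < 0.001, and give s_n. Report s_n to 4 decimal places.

n = 5, s_n = 1.3741

F(1.6) = 2.494852, F(1.2) = -1.445860
s_2 = 1.200000 − (-1.445860)·(-0.400000)/(-3.940712) = 1.346761;  |Δ| = 0.146761
F(1.346761) = -0.251767
s_3 = 1.346761 − (-0.251767)·(0.146761)/(1.194093) = 1.377705;  |Δ| = 0.030944
F(1.377705) = 0.033688
s_4 = 1.377705 − 0.033688·(0.030944)/(0.285454) = 1.374053;  |Δ| = 0.003652
F(1.374053) = -0.000658
s_5 = 1.374053 − (-0.000658)·(-0.003652)/(-0.034345) = 1.374123;  |Δ| = 0.000070
|s_5 − s_4| = 0.000070 < 0.001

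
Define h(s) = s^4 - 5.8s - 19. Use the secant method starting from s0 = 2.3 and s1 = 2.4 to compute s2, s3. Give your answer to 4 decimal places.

h(2.3) = -4.355900, h(2.4) = 0.257600
s2 = 2.400000 − 0.257600·(2.400000 − 2.300000) / (0.257600 − (-4.355900)) = 2.400000 − (0.025760)/(4.613500) = 2.394416
h(2.394416) = -0.017691
s3 = 2.394416 − (-0.017691)·(2.394416 − 2.400000) / (-0.017691 − 0.257600) = 2.394416 − (0.000099)/(-0.275291) = 2.394775

2.3944, 2.3948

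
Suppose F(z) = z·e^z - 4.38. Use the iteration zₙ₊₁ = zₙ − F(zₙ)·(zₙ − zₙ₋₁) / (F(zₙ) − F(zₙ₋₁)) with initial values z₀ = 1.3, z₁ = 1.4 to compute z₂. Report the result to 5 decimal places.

F(1.3) = 0.3900857, F(1.4) = 1.2972800
z₂ = 1.4000000 − 1.2972800·(1.4000000 − 1.3000000) / (1.2972800 − 0.3900857) = 1.4000000 − (0.1297280)/(0.9071943) = 1.2570009

1.25700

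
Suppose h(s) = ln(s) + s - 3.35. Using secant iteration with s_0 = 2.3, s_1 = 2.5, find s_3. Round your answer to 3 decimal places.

2.453

h(2.3) = -0.21709, h(2.5) = 0.06629
s_2 = 2.50000 − 0.06629·(2.50000 − 2.30000) / (0.06629 − (-0.21709)) = 2.50000 − (0.01326)/(0.28338) = 2.45321
h(2.45321) = 0.00061
s_3 = 2.45321 − 0.00061·(2.45321 − 2.50000) / (0.00061 − 0.06629) = 2.45321 − (-0.00003)/(-0.06568) = 2.45278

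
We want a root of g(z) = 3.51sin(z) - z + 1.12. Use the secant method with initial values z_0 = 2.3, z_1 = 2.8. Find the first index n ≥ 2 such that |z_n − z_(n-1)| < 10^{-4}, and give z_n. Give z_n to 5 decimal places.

n = 5, z_n = 2.68079

g(2.3) = 1.4374253, g(2.8) = -0.5041916
z_2 = 2.8000000 − (-0.5041916)·(0.5000000)/(-1.9416169) = 2.6701619;  |Δ| = 0.1298381
g(2.6701619) = 0.0439446
z_3 = 2.6701619 − 0.0439446·(-0.1298381)/(0.5481362) = 2.6805712;  |Δ| = 0.0104092
g(2.6805712) = 0.0008986
z_4 = 2.6805712 − 0.0008986·(0.0104092)/(-0.0430461) = 2.6807885;  |Δ| = 0.0002173
g(2.6807885) = -0.0000018
z_5 = 2.6807885 − (-0.0000018)·(0.0002173)/(-0.0009004) = 2.6807880;  |Δ| = 0.0000004
|z_5 − z_4| = 0.0000004 < 10^{-4}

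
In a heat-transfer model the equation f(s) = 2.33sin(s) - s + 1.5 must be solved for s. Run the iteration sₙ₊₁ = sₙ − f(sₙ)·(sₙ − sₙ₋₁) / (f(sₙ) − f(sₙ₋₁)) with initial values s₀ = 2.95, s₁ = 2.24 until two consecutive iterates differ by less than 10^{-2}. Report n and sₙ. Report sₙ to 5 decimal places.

f(2.95) = -1.0063152, f(2.24) = 1.0874561
s₂ = 2.2400000 − 1.0874561·(-0.7100000)/(2.0937713) = 2.6087575;  |Δ| = 0.3687575
f(2.6087575) = 0.0748301
s₃ = 2.6087575 − 0.0748301·(0.3687575)/(-1.0126260) = 2.6360076;  |Δ| = 0.0272501
f(2.6360076) = -0.0075434
s₄ = 2.6360076 − (-0.0075434)·(0.0272501)/(-0.0823735) = 2.6335121;  |Δ| = 0.0024954
|s₄ − s₃| = 0.0024954 < 10^{-2}

n = 4, sₙ = 2.63351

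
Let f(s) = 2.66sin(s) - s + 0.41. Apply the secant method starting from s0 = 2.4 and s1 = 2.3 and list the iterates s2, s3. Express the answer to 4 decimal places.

2.3326, 2.3334

f(2.4) = -0.193268, f(2.3) = 0.093576
s2 = 2.300000 − 0.093576·(2.300000 − 2.400000) / (0.093576 − (-0.193268)) = 2.300000 − (-0.009358)/(0.286844) = 2.332623
f(2.332623) = 0.002091
s3 = 2.332623 − 0.002091·(2.332623 − 2.300000) / (0.002091 − 0.093576) = 2.332623 − (0.000068)/(-0.091485) = 2.333368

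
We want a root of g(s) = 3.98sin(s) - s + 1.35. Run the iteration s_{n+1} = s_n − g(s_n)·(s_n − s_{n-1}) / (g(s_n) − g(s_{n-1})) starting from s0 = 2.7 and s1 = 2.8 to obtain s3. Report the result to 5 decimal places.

g(2.7) = 0.3509719, g(2.8) = -0.1167472
s2 = 2.8000000 − (-0.1167472)·(2.8000000 − 2.7000000) / (-0.1167472 − 0.3509719) = 2.8000000 − (-0.0116747)/(-0.4677191) = 2.7750390
g(2.7750390) = 0.0013935
s3 = 2.7750390 − 0.0013935·(2.7750390 − 2.8000000) / (0.0013935 − (-0.1167472)) = 2.7750390 − (-0.0000348)/(0.1181406) = 2.7753335

2.77533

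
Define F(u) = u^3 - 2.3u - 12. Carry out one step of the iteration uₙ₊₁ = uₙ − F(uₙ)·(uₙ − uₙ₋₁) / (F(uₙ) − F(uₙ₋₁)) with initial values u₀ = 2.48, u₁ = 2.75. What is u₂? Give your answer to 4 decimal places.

F(2.48) = -2.451008, F(2.75) = 2.471875
u₂ = 2.750000 − 2.471875·(2.750000 − 2.480000) / (2.471875 − (-2.451008)) = 2.750000 − (0.667406)/(4.922883) = 2.614428

2.6144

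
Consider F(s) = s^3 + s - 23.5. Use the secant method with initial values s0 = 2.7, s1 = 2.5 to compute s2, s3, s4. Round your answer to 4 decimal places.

F(2.7) = -1.117000, F(2.5) = -5.375000
s2 = 2.500000 − (-5.375000)·(2.500000 − 2.700000) / (-5.375000 − (-1.117000)) = 2.500000 − (1.075000)/(-4.258000) = 2.752466
F(2.752466) = 0.105337
s3 = 2.752466 − 0.105337·(2.752466 − 2.500000) / (0.105337 − (-5.375000)) = 2.752466 − (0.026594)/(5.480337) = 2.747613
F(2.747613) = -0.009613
s4 = 2.747613 − (-0.009613)·(2.747613 − 2.752466) / (-0.009613 − 0.105337) = 2.747613 − (0.000047)/(-0.114950) = 2.748019

2.7525, 2.7476, 2.7480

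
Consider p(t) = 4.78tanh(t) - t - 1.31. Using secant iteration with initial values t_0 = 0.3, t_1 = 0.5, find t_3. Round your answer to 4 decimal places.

0.3659

p(0.3) = -0.217526, p(0.5) = 0.398920
t_2 = 0.500000 − 0.398920·(0.500000 − 0.300000) / (0.398920 − (-0.217526)) = 0.500000 − (0.079784)/(0.616446) = 0.370574
p(0.370574) = 0.013906
t_3 = 0.370574 − 0.013906·(0.370574 − 0.500000) / (0.013906 − 0.398920) = 0.370574 − (-0.001800)/(-0.385014) = 0.365899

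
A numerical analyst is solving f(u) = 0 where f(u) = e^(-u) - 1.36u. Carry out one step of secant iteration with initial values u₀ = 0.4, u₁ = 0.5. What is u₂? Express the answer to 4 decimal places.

f(0.4) = 0.126320, f(0.5) = -0.073469
u₂ = 0.500000 − (-0.073469)·(0.500000 − 0.400000) / (-0.073469 − 0.126320) = 0.500000 − (-0.007347)/(-0.199789) = 0.463227

0.4632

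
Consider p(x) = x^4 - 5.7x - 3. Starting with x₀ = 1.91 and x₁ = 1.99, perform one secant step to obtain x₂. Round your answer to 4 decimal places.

p(1.91) = -0.578366, p(1.99) = 1.339392
x₂ = 1.990000 − 1.339392·(1.990000 − 1.910000) / (1.339392 − (-0.578366)) = 1.990000 − (0.107151)/(1.917758) = 1.934127

1.9341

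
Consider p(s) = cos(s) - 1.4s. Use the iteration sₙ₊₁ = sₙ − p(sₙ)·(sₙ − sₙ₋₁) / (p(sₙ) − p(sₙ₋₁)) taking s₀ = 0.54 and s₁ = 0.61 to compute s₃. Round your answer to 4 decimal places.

p(0.54) = 0.101709, p(0.61) = -0.034352
s₂ = 0.610000 − (-0.034352)·(0.610000 − 0.540000) / (-0.034352 − 0.101709) = 0.610000 − (-0.002405)/(-0.136061) = 0.592327
p(0.592327) = 0.000387
s₃ = 0.592327 − 0.000387·(0.592327 − 0.610000) / (0.000387 − (-0.034352)) = 0.592327 − (-0.000007)/(0.034739) = 0.592523

0.5925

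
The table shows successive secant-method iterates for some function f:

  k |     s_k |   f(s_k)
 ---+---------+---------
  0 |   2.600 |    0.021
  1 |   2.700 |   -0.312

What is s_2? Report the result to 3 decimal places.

s_2 = 2.700 − (-0.312)·(2.700 − 2.600) / (-0.312 − 0.021)
   = 2.700 − (-0.03120)/(-0.33300) = 2.60631

2.606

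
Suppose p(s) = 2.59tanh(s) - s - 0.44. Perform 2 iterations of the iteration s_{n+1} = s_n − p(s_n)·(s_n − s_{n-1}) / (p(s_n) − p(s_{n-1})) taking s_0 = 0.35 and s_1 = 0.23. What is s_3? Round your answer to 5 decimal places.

0.28952

p(0.35) = 0.0812127, p(0.23) = -0.0845866
s_2 = 0.2300000 − (-0.0845866)·(0.2300000 − 0.3500000) / (-0.0845866 − 0.0812127) = 0.2300000 − (0.0101504)/(-0.1657992) = 0.2912210
p(0.2912210) = 0.0024178
s_3 = 0.2912210 − 0.0024178·(0.2912210 − 0.2300000) / (0.0024178 − (-0.0845866)) = 0.2912210 − (0.0001480)/(0.0870043) = 0.2895197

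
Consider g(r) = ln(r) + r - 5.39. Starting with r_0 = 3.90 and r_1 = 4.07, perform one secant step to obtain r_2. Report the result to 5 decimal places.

g(3.90) = -0.1290234, g(4.07) = 0.0836430
r_2 = 4.0700000 − 0.0836430·(4.0700000 − 3.9000000) / (0.0836430 − (-0.1290234)) = 4.0700000 − (0.0142193)/(0.2126664) = 4.0031380

4.00314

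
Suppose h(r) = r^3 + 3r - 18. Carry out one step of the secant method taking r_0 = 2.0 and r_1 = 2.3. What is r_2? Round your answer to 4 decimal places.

2.2368

h(2.0) = -4.000000, h(2.3) = 1.067000
r_2 = 2.300000 − 1.067000·(2.300000 − 2.000000) / (1.067000 − (-4.000000)) = 2.300000 − (0.320100)/(5.067000) = 2.236827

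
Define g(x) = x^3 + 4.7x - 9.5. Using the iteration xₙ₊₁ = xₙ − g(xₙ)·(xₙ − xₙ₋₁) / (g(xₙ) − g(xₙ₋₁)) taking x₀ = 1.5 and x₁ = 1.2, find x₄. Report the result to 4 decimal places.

g(1.5) = 0.925000, g(1.2) = -2.132000
x₂ = 1.200000 − (-2.132000)·(1.200000 − 1.500000) / (-2.132000 − 0.925000) = 1.200000 − (0.639600)/(-3.057000) = 1.409225
g(1.409225) = -0.078044
x₃ = 1.409225 − (-0.078044)·(1.409225 − 1.200000) / (-0.078044 − (-2.132000)) = 1.409225 − (-0.016329)/(2.053956) = 1.417175
g(1.417175) = 0.006952
x₄ = 1.417175 − 0.006952·(1.417175 − 1.409225) / (0.006952 − (-0.078044)) = 1.417175 − (0.000055)/(0.084996) = 1.416524

1.4165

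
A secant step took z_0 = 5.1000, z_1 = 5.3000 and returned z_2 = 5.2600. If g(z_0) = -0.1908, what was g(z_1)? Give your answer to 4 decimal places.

0.0477

The secant line through (5.1000, -0.1908) and (5.3000, g(z_1)) crosses zero at z_2 = 5.2600.
So (5.1000, -0.1908), (5.3000, g(z_1)), (5.2600, 0) are collinear:
g(z_1) = -0.1908 · (5.3000 − 5.2600) / (5.1000 − 5.2600) = -0.1908 · (0.040000)/(-0.160000) = 0.047700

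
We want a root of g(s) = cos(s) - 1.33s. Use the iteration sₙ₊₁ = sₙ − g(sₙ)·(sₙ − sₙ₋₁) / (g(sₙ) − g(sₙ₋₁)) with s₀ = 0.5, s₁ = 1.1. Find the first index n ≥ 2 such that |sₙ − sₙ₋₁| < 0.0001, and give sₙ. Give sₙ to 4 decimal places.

g(0.5) = 0.212583, g(1.1) = -1.009404
s₂ = 1.100000 − (-1.009404)·(0.600000)/(-1.221986) = 0.604379;  |Δ| = 0.495621
g(0.604379) = 0.019031
s₃ = 0.604379 − 0.019031·(-0.495621)/(1.028435) = 0.613550;  |Δ| = 0.009172
g(0.613550) = 0.001587
s₄ = 0.613550 − 0.001587·(0.009172)/(-0.017444) = 0.614385;  |Δ| = 0.000834
g(0.614385) = -0.000003
s₅ = 0.614385 − (-0.000003)·(0.000834)/(-0.001590) = 0.614383;  |Δ| = 0.000002
|s₅ − s₄| = 0.000002 < 0.0001

n = 5, sₙ = 0.6144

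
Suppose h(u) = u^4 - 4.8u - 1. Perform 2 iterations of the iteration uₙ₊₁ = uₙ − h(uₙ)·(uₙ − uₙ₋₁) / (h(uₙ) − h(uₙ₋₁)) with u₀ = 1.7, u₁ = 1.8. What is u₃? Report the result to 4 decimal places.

h(1.7) = -0.807900, h(1.8) = 0.857600
u₂ = 1.800000 − 0.857600·(1.800000 − 1.700000) / (0.857600 − (-0.807900)) = 1.800000 − (0.085760)/(1.665500) = 1.748508
h(1.748508) = -0.045877
u₃ = 1.748508 − (-0.045877)·(1.748508 − 1.800000) / (-0.045877 − 0.857600) = 1.748508 − (0.002362)/(-0.903477) = 1.751123

1.7511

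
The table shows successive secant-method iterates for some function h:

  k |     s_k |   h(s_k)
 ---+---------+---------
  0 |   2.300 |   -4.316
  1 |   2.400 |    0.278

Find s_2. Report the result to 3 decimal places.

2.394

s_2 = 2.400 − 0.278·(2.400 − 2.300) / (0.278 − (-4.316))
   = 2.400 − (0.02780)/(4.59400) = 2.39395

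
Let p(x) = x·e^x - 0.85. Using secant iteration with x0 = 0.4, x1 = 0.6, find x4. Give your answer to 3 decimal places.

p(0.4) = -0.25327, p(0.6) = 0.24327
x2 = 0.60000 − 0.24327·(0.60000 − 0.40000) / (0.24327 − (-0.25327)) = 0.60000 − (0.04865)/(0.49654) = 0.50201
p(0.50201) = -0.02065
x3 = 0.50201 − (-0.02065)·(0.50201 − 0.60000) / (-0.02065 − 0.24327) = 0.50201 − (0.00202)/(-0.26392) = 0.50968
p(0.50968) = -0.00150
x4 = 0.50968 − (-0.00150)·(0.50968 − 0.50201) / (-0.00150 − (-0.02065)) = 0.50968 − (-0.00001)/(0.01915) = 0.51028

0.510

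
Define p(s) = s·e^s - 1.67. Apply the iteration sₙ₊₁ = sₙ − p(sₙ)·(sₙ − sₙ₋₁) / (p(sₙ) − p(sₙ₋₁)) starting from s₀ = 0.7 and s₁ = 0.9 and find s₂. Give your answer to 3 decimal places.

p(0.7) = -0.26037, p(0.9) = 0.54364
s₂ = 0.90000 − 0.54364·(0.90000 − 0.70000) / (0.54364 − (-0.26037)) = 0.90000 − (0.10873)/(0.80402) = 0.76477

0.765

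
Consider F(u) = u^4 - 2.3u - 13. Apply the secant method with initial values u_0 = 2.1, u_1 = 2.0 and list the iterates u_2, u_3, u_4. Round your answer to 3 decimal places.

F(2.1) = 1.61810, F(2.0) = -1.60000
u_2 = 2.00000 − (-1.60000)·(2.00000 − 2.10000) / (-1.60000 − 1.61810) = 2.00000 − (0.16000)/(-3.21810) = 2.04972
F(2.04972) = -0.06304
u_3 = 2.04972 − (-0.06304)·(2.04972 − 2.00000) / (-0.06304 − (-1.60000)) = 2.04972 − (-0.00313)/(1.53696) = 2.05176
F(2.05176) = 0.00262
u_4 = 2.05176 − 0.00262·(2.05176 − 2.04972) / (0.00262 − (-0.06304)) = 2.05176 − (0.00001)/(0.06566) = 2.05168

2.050, 2.052, 2.052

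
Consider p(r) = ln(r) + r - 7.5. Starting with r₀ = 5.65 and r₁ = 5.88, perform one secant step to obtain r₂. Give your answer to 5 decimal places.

5.75085

p(5.65) = -0.1183445, p(5.88) = 0.1515568
r₂ = 5.8800000 − 0.1515568·(5.8800000 − 5.6500000) / (0.1515568 − (-0.1183445)) = 5.8800000 − (0.0348581)/(0.2699012) = 5.7508488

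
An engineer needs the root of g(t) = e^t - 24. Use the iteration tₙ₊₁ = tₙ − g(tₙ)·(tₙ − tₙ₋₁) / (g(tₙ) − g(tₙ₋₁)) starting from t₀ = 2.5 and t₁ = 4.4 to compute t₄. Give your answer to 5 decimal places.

3.21280

g(2.5) = -11.8175060, g(4.4) = 57.4508687
t₂ = 4.4000000 − 57.4508687·(4.4000000 − 2.5000000) / (57.4508687 − (-11.8175060)) = 4.4000000 − (109.1566505)/(69.2683747) = 2.8241488
g(2.8241488) = -7.1534007
t₃ = 2.8241488 − (-7.1534007)·(2.8241488 − 4.4000000) / (-7.1534007 − 57.4508687) = 2.8241488 − (11.2726950)/(-64.6042694) = 2.9986372
g(2.9986372) = -3.9418169
t₄ = 2.9986372 − (-3.9418169)·(2.9986372 − 2.8241488) / (-3.9418169 − (-7.1534007)) = 2.9986372 − (-0.6878013)/(3.2115838) = 3.2127999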